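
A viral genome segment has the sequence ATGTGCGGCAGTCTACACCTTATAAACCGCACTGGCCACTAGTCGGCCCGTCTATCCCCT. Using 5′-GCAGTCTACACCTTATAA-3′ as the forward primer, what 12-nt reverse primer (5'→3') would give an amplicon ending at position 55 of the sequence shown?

5'-ATAGACGGGCCG-3'

The forward primer binds at positions 8–25; the product's 3' end on the top strand is position 55.
The reverse primer anneals to the top strand over positions 44–55, i.e. to CGGCCCGTCTAT.
Its sequence written 5'→3' is the reverse complement: ATAGACGGGCCG.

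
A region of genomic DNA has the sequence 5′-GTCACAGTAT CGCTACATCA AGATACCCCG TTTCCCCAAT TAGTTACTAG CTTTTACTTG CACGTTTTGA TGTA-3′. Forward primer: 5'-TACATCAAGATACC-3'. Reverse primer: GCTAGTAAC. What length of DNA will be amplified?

38 bp

Forward primer TACATCAAGATACC is found on the top strand at positions 14–27.
The reverse primer's reverse complement is GTTACTAGC, which matches the template at positions 43–51.
Product length = (reverse-primer end) − (forward-primer start) + 1 = 51 − 14 + 1 = 38 bp.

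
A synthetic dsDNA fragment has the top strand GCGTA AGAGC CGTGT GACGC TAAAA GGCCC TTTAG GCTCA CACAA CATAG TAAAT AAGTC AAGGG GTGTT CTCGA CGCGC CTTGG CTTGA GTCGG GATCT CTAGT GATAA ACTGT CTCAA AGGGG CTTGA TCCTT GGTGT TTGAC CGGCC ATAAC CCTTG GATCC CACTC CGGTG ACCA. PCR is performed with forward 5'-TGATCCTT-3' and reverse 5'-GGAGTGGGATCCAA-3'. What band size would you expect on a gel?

The forward primer matches the template at positions 128–135.
Reverse complement of the reverse primer: TTGGATCCCACTCC. This occurs on the top strand at positions 158–171.
Amplicon spans positions 128–171: 44 bp.

44 bp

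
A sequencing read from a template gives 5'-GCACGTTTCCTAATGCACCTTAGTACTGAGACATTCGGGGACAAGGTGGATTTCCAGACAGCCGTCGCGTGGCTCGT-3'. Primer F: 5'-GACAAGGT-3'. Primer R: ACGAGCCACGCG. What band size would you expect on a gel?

Forward primer GACAAGGT is found on the top strand at positions 40–47.
Taking the reverse complement of ACGAGCCACGCG gives CGCGTGGCTCGT, found at positions 66–77 on the template; the primer anneals here to the top strand with its 3' end pointing upstream.
Amplicon spans positions 40–77: 38 bp.

38 bp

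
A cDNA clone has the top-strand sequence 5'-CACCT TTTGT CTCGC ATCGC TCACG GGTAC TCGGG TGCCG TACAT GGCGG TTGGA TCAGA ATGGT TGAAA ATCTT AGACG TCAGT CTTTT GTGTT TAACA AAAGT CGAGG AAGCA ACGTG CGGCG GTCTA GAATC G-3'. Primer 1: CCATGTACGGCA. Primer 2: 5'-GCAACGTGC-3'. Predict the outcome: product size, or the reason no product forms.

No product — the primers' 3' ends point away from each other.

Primer 1 (CCATGTACGGCA) has reverse complement TGCCGTACATGG, which matches the top strand at positions 36–47; primer 1 anneals to the top strand there with its 3' end pointing upstream toward position 36.
Primer 2 (GCAACGTGC) matches the top strand directly at positions 113–121; it anneals to the bottom strand with its 3' end pointing downstream toward position 121.
The 3' ends diverge (primer 1 extends toward position 1, primer 2 toward position 136), so the primers never converge on a shared product.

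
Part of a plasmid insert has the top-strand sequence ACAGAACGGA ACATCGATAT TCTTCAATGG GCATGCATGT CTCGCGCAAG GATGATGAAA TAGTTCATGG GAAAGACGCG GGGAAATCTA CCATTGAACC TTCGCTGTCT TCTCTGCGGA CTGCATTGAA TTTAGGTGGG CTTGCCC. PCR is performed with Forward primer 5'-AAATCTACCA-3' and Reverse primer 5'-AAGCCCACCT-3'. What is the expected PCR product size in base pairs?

60 bp

Scanning the template, AAATCTACCA occurs at positions 84–93; this primer anneals to the bottom strand there with its 3' end pointing downstream.
The reverse primer's reverse complement is AGGTGGGCTT, which matches the template at positions 134–143.
The product runs from position 84 to position 143, so its length is 143 − 84 + 1 = 60 bp.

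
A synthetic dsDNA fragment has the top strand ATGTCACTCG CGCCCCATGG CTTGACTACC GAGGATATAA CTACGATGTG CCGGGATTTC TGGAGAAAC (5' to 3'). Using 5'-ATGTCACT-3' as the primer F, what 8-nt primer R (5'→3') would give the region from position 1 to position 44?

The product's 3' end on the top strand is position 44.
The reverse primer anneals to the top strand over positions 37–44, i.e. to ATAACTAC.
Its sequence written 5'→3' is the reverse complement: GTAGTTAT.

5'-GTAGTTAT-3'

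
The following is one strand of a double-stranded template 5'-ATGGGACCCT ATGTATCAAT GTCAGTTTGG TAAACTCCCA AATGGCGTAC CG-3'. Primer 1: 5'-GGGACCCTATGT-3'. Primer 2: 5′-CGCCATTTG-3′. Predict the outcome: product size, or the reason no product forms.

Yes — a 45 bp product.

Primer 1 (GGGACCCTATGT) matches the top strand at positions 3–14; it acts as a forward primer.
Primer 2's reverse complement is CAAATGGCG, matching the top strand at positions 39–47; it acts as a reverse primer.
The 3' ends face each other across positions 3–47, giving a 45 bp product.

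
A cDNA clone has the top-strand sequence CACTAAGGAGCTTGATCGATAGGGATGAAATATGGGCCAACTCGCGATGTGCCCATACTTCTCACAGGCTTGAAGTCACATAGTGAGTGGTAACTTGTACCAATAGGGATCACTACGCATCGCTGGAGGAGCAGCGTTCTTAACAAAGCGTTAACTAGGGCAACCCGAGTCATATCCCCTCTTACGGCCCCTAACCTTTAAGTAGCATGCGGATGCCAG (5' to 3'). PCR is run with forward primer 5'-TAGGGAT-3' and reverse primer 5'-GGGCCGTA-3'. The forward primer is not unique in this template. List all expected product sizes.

The forward primer TAGGGAT matches the top strand at positions 20–26, 104–110.
The reverse primer's reverse complement is TACGGCCC, matching at positions 183–190.
Each forward site pairs with the reverse site to give a product ending at position 190: sizes 171, 87 bp.

171 bp, 87 bp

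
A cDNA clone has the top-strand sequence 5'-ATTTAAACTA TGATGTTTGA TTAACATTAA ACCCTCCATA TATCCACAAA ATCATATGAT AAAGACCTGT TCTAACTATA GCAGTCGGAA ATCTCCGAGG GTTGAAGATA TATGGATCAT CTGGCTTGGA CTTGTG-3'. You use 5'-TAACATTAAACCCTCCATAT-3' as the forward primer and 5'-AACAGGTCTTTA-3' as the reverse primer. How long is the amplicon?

Scanning the template, TAACATTAAACCCTCCATAT occurs at positions 22–41; this primer anneals to the bottom strand there with its 3' end pointing downstream.
Taking the reverse complement of AACAGGTCTTTA gives TAAAGACCTGTT, found at positions 60–71 on the template; the primer anneals here to the top strand with its 3' end pointing upstream.
The product runs from position 22 to position 71, so its length is 71 − 22 + 1 = 50 bp.

50 bp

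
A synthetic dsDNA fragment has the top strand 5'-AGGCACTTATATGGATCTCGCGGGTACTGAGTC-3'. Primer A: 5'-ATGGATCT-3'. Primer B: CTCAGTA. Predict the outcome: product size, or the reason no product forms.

Primer A (ATGGATCT) matches the top strand at positions 11–18; it acts as a forward primer.
Primer B's reverse complement is TACTGAG, matching the top strand at positions 25–31; it acts as a reverse primer.
The 3' ends face each other across positions 11–31, giving a 21 bp product.

Yes — a 21 bp product.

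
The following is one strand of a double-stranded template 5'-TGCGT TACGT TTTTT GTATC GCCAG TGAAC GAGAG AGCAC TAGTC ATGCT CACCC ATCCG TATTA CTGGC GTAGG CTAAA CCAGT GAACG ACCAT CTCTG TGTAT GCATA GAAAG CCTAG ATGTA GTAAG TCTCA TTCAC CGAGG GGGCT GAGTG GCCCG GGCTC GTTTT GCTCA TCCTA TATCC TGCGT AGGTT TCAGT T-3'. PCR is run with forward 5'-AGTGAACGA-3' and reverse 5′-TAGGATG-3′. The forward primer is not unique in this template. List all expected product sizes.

157 bp, 98 bp

The forward primer AGTGAACGA matches the top strand at positions 24–32, 83–91.
The reverse primer's reverse complement is CATCCTA, matching at positions 174–180.
Each forward site pairs with the reverse site to give a product ending at position 180: sizes 157, 98 bp.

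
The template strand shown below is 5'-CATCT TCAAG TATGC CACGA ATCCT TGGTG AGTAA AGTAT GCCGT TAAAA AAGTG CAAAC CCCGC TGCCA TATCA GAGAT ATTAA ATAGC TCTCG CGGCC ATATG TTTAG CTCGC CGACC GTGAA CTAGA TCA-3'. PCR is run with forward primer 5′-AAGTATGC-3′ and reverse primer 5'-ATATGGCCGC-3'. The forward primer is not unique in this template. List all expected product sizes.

97 bp, 70 bp

The forward primer AAGTATGC matches the top strand at positions 8–15, 35–42.
The reverse primer's reverse complement is GCGGCCATAT, matching at positions 95–104.
Each forward site pairs with the reverse site to give a product ending at position 104: sizes 97, 70 bp.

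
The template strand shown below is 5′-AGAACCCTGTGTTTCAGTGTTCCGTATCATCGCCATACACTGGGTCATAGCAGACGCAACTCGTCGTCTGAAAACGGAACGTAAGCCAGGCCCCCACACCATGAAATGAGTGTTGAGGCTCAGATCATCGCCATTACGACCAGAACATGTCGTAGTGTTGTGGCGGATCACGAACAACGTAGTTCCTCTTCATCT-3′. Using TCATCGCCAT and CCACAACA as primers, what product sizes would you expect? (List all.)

The forward primer TCATCGCCAT matches the top strand at positions 27–36, 125–134.
The reverse primer's reverse complement is TGTTGTGG, matching at positions 156–163.
Each forward site pairs with the reverse site to give a product ending at position 163: sizes 137, 39 bp.

137 bp, 39 bp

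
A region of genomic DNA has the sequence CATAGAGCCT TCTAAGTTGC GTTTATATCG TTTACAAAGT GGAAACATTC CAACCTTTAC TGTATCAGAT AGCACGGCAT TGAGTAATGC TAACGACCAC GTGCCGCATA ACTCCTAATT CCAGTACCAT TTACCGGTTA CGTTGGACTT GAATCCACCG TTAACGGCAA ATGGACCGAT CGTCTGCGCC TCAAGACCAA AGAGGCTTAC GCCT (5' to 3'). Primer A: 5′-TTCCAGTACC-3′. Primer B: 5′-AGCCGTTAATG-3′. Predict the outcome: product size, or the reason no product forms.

Primer B (AGCCGTTAATG) does not match the top strand, and its reverse complement CATTAACGGCT does not match either.
With no annealing site for primer B, no amplification occurs.

No product — primer B has no binding site in the template.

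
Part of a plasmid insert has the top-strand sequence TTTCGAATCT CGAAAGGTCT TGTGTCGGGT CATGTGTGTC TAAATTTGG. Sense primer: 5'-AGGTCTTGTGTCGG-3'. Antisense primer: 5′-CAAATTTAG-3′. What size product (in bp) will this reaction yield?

The forward primer matches the template at positions 15–28.
The reverse primer's reverse complement is CTAAATTTG, which matches the template at positions 40–48.
Product length = (reverse-primer end) − (forward-primer start) + 1 = 48 − 15 + 1 = 34 bp.

34 bp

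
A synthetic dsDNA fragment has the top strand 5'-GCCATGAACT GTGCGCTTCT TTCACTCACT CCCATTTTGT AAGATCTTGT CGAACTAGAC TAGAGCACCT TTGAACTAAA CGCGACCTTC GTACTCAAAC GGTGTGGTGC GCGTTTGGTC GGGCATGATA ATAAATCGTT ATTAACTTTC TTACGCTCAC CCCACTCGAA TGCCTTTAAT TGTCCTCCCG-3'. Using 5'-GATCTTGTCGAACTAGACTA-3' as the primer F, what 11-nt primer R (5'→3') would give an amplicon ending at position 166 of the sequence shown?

5'-AGTGGGGTGAG-3'

The forward primer binds at positions 43–62; the product's 3' end on the top strand is position 166.
The reverse primer anneals to the top strand over positions 156–166, i.e. to CTCACCCCACT.
Its sequence written 5'→3' is the reverse complement: AGTGGGGTGAG.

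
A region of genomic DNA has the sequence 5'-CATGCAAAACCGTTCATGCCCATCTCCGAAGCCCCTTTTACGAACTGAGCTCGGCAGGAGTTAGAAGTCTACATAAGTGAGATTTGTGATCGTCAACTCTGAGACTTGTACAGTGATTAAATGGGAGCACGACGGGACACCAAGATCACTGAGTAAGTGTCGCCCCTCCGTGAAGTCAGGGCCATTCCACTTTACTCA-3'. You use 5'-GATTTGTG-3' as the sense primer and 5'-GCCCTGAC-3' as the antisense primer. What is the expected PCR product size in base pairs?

102 bp

Forward primer GATTTGTG is found on the top strand at positions 81–88.
The reverse primer's reverse complement is GTCAGGGC, which matches the template at positions 175–182.
The product runs from position 81 to position 182, so its length is 182 − 81 + 1 = 102 bp.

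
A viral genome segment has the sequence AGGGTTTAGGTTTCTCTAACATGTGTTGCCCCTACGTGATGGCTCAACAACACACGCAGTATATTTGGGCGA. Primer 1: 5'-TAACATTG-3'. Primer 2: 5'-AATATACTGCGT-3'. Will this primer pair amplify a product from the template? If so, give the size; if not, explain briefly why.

Primer 1 (TAACATTG) does not match the top strand, and its reverse complement CAATGTTA does not match either.
With no annealing site for primer 1, no amplification occurs.

No product — primer 1 has no binding site in the template.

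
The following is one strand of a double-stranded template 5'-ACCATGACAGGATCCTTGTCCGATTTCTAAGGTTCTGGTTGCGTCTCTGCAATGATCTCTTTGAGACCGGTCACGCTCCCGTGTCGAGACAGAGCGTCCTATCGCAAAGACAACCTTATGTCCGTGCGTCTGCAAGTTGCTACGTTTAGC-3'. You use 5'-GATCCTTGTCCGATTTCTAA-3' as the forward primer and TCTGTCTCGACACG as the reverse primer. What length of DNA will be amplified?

83 bp

Forward primer GATCCTTGTCCGATTTCTAA is found on the top strand at positions 11–30.
Reverse complement of the reverse primer: CGTGTCGAGACAGA. This occurs on the top strand at positions 80–93.
Product length = (reverse-primer end) − (forward-primer start) + 1 = 93 − 11 + 1 = 83 bp.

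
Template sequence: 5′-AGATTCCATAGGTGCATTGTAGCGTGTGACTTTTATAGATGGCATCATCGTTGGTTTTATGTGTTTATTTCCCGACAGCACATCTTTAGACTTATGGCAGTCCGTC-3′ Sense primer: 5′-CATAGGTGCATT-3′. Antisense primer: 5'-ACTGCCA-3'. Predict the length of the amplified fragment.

Forward primer CATAGGTGCATT is found on the top strand at positions 7–18.
The reverse primer's reverse complement is TGGCAGT, which matches the template at positions 95–101.
Amplicon spans positions 7–101: 95 bp.

95 bp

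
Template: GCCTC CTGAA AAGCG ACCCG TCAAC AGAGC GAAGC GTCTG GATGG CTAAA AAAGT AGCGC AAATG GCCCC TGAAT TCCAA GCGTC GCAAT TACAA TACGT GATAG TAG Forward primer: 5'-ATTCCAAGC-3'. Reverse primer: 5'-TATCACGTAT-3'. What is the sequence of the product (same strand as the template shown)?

Forward primer ATTCCAAGC is found on the top strand at positions 74–82.
Reverse complement of the reverse primer: ATACGTGATA. This occurs on the top strand at positions 95–104.
The product is the template from position 74 through 104 (31 bp).

5'-ATTCCAAGCGTCGCAATTACAATACGTGATA-3'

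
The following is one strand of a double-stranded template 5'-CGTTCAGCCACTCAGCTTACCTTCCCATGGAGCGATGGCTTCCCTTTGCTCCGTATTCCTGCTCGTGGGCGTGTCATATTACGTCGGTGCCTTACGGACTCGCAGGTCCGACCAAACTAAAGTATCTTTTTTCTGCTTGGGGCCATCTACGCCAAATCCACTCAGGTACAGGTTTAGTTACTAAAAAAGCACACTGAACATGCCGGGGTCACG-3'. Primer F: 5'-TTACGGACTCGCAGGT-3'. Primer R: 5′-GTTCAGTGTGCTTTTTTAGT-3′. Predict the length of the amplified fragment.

108 bp

Forward primer TTACGGACTCGCAGGT is found on the top strand at positions 92–107.
Reverse complement of the reverse primer: ACTAAAAAAGCACACTGAAC. This occurs on the top strand at positions 180–199.
Amplicon spans positions 92–199: 108 bp.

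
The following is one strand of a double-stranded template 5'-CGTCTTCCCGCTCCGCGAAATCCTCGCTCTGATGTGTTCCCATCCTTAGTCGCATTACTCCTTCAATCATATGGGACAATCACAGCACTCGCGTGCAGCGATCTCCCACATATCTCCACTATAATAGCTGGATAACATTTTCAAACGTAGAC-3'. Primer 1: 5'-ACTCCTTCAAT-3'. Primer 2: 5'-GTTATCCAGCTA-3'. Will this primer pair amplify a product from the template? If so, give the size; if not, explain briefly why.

Primer 1 (ACTCCTTCAAT) matches the top strand at positions 57–67; it acts as a forward primer.
Primer 2's reverse complement is TAGCTGGATAAC, matching the top strand at positions 125–136; it acts as a reverse primer.
The 3' ends face each other across positions 57–136, giving an 80 bp product.

Yes — an 80 bp product.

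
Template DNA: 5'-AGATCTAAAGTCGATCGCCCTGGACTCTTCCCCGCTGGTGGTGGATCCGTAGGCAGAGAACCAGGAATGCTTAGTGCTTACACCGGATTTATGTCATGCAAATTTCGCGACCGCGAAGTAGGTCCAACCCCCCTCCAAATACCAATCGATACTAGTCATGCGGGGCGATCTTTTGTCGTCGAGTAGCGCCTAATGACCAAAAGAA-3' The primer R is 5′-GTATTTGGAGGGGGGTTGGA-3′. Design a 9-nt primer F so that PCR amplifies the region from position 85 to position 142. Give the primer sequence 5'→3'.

The reverse primer's reverse complement TCCAACCCCCCTCCAAATAC matches the template at positions 123–142; the product starts at position 85.
The forward primer is identical to the top strand over positions 85–93: GGATTTATG.

5'-GGATTTATG-3'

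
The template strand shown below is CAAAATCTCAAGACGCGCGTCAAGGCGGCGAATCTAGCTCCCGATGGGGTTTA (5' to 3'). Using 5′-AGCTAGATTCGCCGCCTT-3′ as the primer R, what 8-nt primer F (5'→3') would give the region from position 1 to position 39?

5'-CAAAATCT-3'

The reverse primer's reverse complement AAGGCGGCGAATCTAGCT matches the template at positions 22–39; the product starts at position 1.
The forward primer is identical to the top strand over positions 1–8: CAAAATCT.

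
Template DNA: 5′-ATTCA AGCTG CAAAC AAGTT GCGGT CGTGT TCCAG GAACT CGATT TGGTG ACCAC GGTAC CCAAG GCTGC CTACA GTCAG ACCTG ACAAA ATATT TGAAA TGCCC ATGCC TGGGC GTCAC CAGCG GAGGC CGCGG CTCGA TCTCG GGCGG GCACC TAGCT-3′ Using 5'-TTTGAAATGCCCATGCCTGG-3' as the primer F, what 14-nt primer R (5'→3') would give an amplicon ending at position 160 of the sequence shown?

5'-AGCTAGGTGCCCGC-3'

The forward primer binds at positions 94–113; the product's 3' end on the top strand is position 160.
The reverse primer anneals to the top strand over positions 147–160, i.e. to GCGGGCACCTAGCT.
Its sequence written 5'→3' is the reverse complement: AGCTAGGTGCCCGC.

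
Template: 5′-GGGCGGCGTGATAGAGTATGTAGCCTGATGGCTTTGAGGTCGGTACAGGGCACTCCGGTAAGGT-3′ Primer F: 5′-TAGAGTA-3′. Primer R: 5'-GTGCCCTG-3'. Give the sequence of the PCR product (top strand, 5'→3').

5'-TAGAGTATGTAGCCTGATGGCTTTGAGGTCGGTACAGGGCAC-3'

Forward primer TAGAGTA is found on the top strand at positions 12–18.
Reverse complement of the reverse primer: CAGGGCAC. This occurs on the top strand at positions 46–53.
The product is the template from position 12 through 53 (42 bp).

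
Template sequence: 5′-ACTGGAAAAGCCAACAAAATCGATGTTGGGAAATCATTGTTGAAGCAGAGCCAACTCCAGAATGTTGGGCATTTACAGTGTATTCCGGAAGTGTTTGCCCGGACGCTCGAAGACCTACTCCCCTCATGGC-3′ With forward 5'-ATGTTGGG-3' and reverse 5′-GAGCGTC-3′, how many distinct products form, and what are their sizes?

Two products: 86 bp, 47 bp

The forward primer ATGTTGGG matches the top strand at positions 23–30, 62–69.
The reverse primer's reverse complement is GACGCTC, matching at positions 102–108.
Each forward site pairs with the reverse site to give a product ending at position 108: sizes 86, 47 bp.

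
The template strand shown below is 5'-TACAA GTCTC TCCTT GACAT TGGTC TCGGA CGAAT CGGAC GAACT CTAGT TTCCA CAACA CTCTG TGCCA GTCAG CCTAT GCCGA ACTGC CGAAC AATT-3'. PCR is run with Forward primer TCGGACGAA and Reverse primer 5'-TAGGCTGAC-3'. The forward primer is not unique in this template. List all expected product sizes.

54 bp, 45 bp

The forward primer TCGGACGAA matches the top strand at positions 26–34, 35–43.
The reverse primer's reverse complement is GTCAGCCTA, matching at positions 71–79.
Each forward site pairs with the reverse site to give a product ending at position 79: sizes 54, 45 bp.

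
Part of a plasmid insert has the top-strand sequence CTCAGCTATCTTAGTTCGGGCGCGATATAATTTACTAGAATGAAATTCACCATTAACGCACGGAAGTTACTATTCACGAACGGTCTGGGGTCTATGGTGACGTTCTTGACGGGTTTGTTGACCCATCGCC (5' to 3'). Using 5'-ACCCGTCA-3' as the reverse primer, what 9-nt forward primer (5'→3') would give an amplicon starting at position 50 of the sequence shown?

5'-CCATTAACG-3'

The reverse primer's reverse complement TGACGGGT matches the template at positions 107–114; the product starts at position 50.
The forward primer is identical to the top strand over positions 50–58: CCATTAACG.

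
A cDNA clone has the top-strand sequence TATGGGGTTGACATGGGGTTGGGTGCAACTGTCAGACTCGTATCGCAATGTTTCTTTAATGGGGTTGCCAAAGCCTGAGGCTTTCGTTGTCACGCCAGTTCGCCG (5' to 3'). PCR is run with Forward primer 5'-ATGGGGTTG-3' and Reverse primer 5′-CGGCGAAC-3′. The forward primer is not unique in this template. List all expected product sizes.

104 bp, 93 bp, 47 bp

The forward primer ATGGGGTTG matches the top strand at positions 2–10, 13–21, 59–67.
The reverse primer's reverse complement is GTTCGCCG, matching at positions 98–105.
Each forward site pairs with the reverse site to give a product ending at position 105: sizes 104, 93, 47 bp.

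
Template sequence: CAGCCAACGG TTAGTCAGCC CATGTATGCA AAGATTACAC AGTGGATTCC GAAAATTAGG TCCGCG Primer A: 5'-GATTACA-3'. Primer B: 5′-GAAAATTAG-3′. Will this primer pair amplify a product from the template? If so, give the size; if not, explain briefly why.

No product — both primers anneal to the same strand and extend in the same direction.

Primer A (GATTACA) matches the top strand at positions 33–39 (3' end points downstream).
Primer B (GAAAATTAG) also matches the top strand directly, at positions 51–59 — its reverse complement CTAATTTTC is not present.
Both primers anneal to the bottom strand with 3' ends pointing the same way, so neither can prime synthesis back toward the other.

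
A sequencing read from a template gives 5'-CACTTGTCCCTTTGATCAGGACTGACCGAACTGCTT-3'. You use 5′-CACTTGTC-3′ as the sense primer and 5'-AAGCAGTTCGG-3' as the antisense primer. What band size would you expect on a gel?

36 bp

Forward primer CACTTGTC is found on the top strand at positions 1–8.
The reverse primer's reverse complement is CCGAACTGCTT, which matches the template at positions 26–36.
Amplicon spans positions 1–36: 36 bp.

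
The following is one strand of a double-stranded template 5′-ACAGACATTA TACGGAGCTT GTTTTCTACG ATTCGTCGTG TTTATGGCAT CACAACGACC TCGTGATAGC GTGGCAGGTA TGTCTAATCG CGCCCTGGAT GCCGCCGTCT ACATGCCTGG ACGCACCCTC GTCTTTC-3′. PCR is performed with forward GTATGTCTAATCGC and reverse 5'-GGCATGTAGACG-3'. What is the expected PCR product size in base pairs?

40 bp

Forward primer GTATGTCTAATCGC is found on the top strand at positions 78–91.
The reverse primer's reverse complement is CGTCTACATGCC, which matches the template at positions 106–117.
Amplicon spans positions 78–117: 40 bp.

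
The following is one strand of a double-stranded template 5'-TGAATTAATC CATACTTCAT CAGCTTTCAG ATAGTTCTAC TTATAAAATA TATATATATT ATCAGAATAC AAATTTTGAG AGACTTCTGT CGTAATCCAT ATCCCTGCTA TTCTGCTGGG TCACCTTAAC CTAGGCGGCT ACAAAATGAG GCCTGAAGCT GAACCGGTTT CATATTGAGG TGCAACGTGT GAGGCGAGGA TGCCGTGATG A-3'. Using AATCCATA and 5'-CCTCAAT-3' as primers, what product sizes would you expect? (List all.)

The forward primer AATCCATA matches the top strand at positions 7–14, 94–101.
The reverse primer's reverse complement is ATTGAGG, matching at positions 174–180.
Each forward site pairs with the reverse site to give a product ending at position 180: sizes 174, 87 bp.

174 bp, 87 bp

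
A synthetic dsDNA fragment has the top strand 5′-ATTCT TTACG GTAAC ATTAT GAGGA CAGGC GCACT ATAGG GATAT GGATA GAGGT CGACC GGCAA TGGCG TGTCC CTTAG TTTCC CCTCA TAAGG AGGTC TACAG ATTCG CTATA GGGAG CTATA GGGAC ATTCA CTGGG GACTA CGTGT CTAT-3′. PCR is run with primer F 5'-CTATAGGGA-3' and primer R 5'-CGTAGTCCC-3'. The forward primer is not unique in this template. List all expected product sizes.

The forward primer CTATAGGGA matches the top strand at positions 34–42, 111–119, 121–129.
The reverse primer's reverse complement is GGGACTACG, matching at positions 139–147.
Each forward site pairs with the reverse site to give a product ending at position 147: sizes 114, 37, 27 bp.

114 bp, 37 bp, 27 bp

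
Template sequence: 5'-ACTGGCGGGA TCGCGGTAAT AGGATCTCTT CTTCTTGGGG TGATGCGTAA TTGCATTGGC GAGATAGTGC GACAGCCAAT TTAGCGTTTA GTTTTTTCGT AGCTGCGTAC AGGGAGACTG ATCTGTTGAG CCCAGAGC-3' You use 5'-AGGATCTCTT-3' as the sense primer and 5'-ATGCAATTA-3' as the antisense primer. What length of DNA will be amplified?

36 bp

Forward primer AGGATCTCTT is found on the top strand at positions 21–30.
Reverse complement of the reverse primer: TAATTGCAT. This occurs on the top strand at positions 48–56.
Product length = (reverse-primer end) − (forward-primer start) + 1 = 56 − 21 + 1 = 36 bp.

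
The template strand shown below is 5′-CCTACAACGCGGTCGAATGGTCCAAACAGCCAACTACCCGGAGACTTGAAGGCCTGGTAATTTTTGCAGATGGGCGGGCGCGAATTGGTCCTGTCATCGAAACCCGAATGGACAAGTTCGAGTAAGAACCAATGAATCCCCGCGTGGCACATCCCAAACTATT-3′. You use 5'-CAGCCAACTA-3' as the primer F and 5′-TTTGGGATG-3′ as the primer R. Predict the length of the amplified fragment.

132 bp

Scanning the template, CAGCCAACTA occurs at positions 27–36; this primer anneals to the bottom strand there with its 3' end pointing downstream.
Reverse complement of the reverse primer: CATCCCAAA. This occurs on the top strand at positions 150–158.
Amplicon spans positions 27–158: 132 bp.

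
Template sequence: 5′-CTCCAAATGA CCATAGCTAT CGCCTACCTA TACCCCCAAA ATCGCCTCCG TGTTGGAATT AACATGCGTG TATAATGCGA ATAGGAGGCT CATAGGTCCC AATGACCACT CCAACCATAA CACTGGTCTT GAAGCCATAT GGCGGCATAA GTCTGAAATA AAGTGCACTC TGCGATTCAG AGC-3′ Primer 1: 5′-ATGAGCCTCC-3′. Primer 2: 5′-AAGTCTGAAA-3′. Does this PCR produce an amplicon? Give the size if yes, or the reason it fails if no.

Primer 1 (ATGAGCCTCC) has reverse complement GGAGGCTCAT, which matches the top strand at positions 84–93; primer 1 anneals to the top strand there with its 3' end pointing upstream toward position 84.
Primer 2 (AAGTCTGAAA) matches the top strand directly at positions 149–158; it anneals to the bottom strand with its 3' end pointing downstream toward position 158.
The 3' ends diverge (primer 1 extends toward position 1, primer 2 toward position 183), so the primers never converge on a shared product.

No product — the primers' 3' ends point away from each other.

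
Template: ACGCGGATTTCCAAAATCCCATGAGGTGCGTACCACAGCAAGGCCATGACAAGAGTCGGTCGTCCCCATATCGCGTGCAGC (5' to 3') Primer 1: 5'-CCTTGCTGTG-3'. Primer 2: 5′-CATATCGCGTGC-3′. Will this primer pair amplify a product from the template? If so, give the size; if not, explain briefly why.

Primer 1 (CCTTGCTGTG) has reverse complement CACAGCAAGG, which matches the top strand at positions 34–43; primer 1 anneals to the top strand there with its 3' end pointing upstream toward position 34.
Primer 2 (CATATCGCGTGC) matches the top strand directly at positions 67–78; it anneals to the bottom strand with its 3' end pointing downstream toward position 78.
The 3' ends diverge (primer 1 extends toward position 1, primer 2 toward position 81), so the primers never converge on a shared product.

No product — the primers' 3' ends point away from each other.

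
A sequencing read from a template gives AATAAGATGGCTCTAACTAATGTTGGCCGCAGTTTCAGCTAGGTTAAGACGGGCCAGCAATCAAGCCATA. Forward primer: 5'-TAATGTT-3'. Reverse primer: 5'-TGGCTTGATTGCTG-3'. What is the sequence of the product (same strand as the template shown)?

The forward primer matches the template at positions 18–24.
Reverse complement of the reverse primer: CAGCAATCAAGCCA. This occurs on the top strand at positions 55–68.
The product is the template from position 18 through 68 (51 bp).

5'-TAATGTTGGCCGCAGTTTCAGCTAGGTTAAGACGGGCCAGCAATCAAGCCA-3'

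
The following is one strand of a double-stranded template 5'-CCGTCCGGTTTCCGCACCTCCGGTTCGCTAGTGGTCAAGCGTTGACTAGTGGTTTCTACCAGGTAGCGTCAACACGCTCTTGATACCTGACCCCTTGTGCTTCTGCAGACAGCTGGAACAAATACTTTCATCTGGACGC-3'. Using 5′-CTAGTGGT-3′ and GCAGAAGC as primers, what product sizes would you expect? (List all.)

The forward primer CTAGTGGT matches the top strand at positions 28–35, 46–53.
The reverse primer's reverse complement is GCTTCTGC, matching at positions 99–106.
Each forward site pairs with the reverse site to give a product ending at position 106: sizes 79, 61 bp.

79 bp, 61 bp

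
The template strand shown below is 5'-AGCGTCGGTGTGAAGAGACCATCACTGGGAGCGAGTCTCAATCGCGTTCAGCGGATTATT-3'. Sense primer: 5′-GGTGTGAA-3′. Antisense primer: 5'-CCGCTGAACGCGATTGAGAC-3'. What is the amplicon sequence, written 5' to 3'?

5'-GGTGTGAAGAGACCATCACTGGGAGCGAGTCTCAATCGCGTTCAGCGG-3'

Forward primer GGTGTGAA is found on the top strand at positions 7–14.
Reverse complement of the reverse primer: GTCTCAATCGCGTTCAGCGG. This occurs on the top strand at positions 35–54.
The product is the template from position 7 through 54 (48 bp).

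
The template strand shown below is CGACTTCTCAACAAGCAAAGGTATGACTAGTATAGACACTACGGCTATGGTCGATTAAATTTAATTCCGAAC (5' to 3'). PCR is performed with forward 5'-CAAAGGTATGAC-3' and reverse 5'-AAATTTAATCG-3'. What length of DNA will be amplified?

The forward primer matches the template at positions 16–27.
The reverse primer's reverse complement is CGATTAAATTT, which matches the template at positions 52–62.
The product runs from position 16 to position 62, so its length is 62 − 16 + 1 = 47 bp.

47 bp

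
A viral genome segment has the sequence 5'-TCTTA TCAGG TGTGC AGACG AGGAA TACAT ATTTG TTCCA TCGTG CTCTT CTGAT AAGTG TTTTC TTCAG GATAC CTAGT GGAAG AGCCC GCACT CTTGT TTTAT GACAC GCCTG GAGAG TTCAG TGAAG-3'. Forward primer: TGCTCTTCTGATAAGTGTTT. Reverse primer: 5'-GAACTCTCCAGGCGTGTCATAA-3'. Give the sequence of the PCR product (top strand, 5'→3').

Forward primer TGCTCTTCTGATAAGTGTTT is found on the top strand at positions 44–63.
Taking the reverse complement of GAACTCTCCAGGCGTGTCATAA gives TTATGACACGCCTGGAGAGTTC, found at positions 102–123 on the template; the primer anneals here to the top strand with its 3' end pointing upstream.
The product is the template from position 44 through 123 (80 bp).

5'-TGCTCTTCTGATAAGTGTTTTCTTCAGGATACCTAGTGGAAGAGCCCGCACTCTTGTTTTATGACACGCCTGGAGAGTTC-3'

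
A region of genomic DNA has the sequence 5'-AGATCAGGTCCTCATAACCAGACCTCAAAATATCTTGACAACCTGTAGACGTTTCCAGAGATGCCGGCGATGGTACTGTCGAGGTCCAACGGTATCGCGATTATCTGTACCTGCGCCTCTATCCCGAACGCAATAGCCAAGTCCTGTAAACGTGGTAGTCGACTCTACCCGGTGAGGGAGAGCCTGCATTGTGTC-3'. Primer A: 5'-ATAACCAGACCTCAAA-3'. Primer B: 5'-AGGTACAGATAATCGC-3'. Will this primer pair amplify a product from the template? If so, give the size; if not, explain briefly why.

Primer A (ATAACCAGACCTCAAA) matches the top strand at positions 14–29; it acts as a forward primer.
Primer B's reverse complement is GCGATTATCTGTACCT, matching the top strand at positions 97–112; it acts as a reverse primer.
The 3' ends face each other across positions 14–112, giving a 99 bp product.

Yes — a 99 bp product.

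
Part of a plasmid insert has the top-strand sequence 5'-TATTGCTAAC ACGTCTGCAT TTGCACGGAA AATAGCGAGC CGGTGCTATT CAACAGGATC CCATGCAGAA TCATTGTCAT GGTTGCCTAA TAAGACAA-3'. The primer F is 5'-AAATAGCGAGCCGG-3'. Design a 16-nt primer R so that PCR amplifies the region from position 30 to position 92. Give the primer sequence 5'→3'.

The product's 3' end on the top strand is position 92.
The reverse primer anneals to the top strand over positions 77–92, i.e. to TCATGGTTGCCTAATA.
Its sequence written 5'→3' is the reverse complement: TATTAGGCAACCATGA.

5'-TATTAGGCAACCATGA-3'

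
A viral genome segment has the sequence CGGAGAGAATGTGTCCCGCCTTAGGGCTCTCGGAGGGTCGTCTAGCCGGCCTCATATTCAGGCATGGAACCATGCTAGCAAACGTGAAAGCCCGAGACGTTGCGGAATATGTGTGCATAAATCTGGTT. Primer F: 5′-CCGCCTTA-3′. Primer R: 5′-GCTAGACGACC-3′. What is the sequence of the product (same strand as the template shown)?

The forward primer matches the template at positions 16–23.
Taking the reverse complement of GCTAGACGACC gives GGTCGTCTAGC, found at positions 36–46 on the template; the primer anneals here to the top strand with its 3' end pointing upstream.
The product is the template from position 16 through 46 (31 bp).

5'-CCGCCTTAGGGCTCTCGGAGGGTCGTCTAGC-3'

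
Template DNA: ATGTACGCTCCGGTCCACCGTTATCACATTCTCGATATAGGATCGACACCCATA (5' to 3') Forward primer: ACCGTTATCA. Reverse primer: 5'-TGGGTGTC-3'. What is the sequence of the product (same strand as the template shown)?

5'-ACCGTTATCACATTCTCGATATAGGATCGACACCCA-3'

The forward primer matches the template at positions 17–26.
The reverse primer's reverse complement is GACACCCA, which matches the template at positions 45–52.
The product is the template from position 17 through 52 (36 bp).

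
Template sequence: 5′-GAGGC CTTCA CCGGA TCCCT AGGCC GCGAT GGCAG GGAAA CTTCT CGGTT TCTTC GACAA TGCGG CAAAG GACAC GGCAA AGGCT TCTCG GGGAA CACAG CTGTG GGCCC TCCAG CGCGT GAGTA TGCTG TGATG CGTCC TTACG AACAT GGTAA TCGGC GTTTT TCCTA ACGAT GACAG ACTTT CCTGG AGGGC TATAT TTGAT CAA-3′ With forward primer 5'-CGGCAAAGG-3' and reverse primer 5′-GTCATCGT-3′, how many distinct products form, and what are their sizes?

Two products: 116 bp, 104 bp

The forward primer CGGCAAAGG matches the top strand at positions 63–71, 75–83.
The reverse primer's reverse complement is ACGATGAC, matching at positions 171–178.
Each forward site pairs with the reverse site to give a product ending at position 178: sizes 116, 104 bp.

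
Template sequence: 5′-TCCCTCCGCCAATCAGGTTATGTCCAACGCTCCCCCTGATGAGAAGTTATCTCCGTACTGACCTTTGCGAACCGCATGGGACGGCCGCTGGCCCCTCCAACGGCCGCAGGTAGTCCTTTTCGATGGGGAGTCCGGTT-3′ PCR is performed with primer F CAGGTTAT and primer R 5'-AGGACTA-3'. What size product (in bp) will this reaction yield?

104 bp

Scanning the template, CAGGTTAT occurs at positions 14–21; this primer anneals to the bottom strand there with its 3' end pointing downstream.
Reverse complement of the reverse primer: TAGTCCT. This occurs on the top strand at positions 111–117.
The product runs from position 14 to position 117, so its length is 117 − 14 + 1 = 104 bp.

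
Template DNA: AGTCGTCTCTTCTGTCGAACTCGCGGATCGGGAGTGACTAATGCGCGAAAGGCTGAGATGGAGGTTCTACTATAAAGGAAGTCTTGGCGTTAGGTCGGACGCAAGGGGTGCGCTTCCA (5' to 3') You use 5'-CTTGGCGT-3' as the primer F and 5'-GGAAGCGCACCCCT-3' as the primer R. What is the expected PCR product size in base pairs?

35 bp

Scanning the template, CTTGGCGT occurs at positions 83–90; this primer anneals to the bottom strand there with its 3' end pointing downstream.
Taking the reverse complement of GGAAGCGCACCCCT gives AGGGGTGCGCTTCC, found at positions 104–117 on the template; the primer anneals here to the top strand with its 3' end pointing upstream.
The product runs from position 83 to position 117, so its length is 117 − 83 + 1 = 35 bp.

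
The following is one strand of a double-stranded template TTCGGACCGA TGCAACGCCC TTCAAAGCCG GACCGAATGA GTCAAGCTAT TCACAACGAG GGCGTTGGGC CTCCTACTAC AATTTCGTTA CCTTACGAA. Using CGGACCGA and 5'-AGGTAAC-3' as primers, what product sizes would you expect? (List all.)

The forward primer CGGACCGA matches the top strand at positions 3–10, 29–36.
The reverse primer's reverse complement is GTTACCT, matching at positions 87–93.
Each forward site pairs with the reverse site to give a product ending at position 93: sizes 91, 65 bp.

91 bp, 65 bp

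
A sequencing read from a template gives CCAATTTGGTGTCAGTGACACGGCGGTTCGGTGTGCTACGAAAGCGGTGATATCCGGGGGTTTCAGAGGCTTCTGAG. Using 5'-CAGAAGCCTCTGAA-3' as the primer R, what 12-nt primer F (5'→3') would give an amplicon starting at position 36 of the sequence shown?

5'-CTACGAAAGCGG-3'

The reverse primer's reverse complement TTCAGAGGCTTCTG matches the template at positions 62–75; the product starts at position 36.
The forward primer is identical to the top strand over positions 36–47: CTACGAAAGCGG.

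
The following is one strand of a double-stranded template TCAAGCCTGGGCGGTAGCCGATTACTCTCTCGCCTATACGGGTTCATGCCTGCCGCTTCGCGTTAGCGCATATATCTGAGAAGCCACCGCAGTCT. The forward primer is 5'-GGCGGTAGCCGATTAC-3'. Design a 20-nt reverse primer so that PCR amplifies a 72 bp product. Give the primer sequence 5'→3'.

5'-TCTCAGATATATGCGCTAAC-3'

The forward primer binds at positions 10–25, so a 72 bp product ends at position 10 + 72 − 1 = 81.
The reverse primer anneals to the top strand over positions 62–81, i.e. to GTTAGCGCATATATCTGAGA.
Its sequence written 5'→3' is the reverse complement: TCTCAGATATATGCGCTAAC.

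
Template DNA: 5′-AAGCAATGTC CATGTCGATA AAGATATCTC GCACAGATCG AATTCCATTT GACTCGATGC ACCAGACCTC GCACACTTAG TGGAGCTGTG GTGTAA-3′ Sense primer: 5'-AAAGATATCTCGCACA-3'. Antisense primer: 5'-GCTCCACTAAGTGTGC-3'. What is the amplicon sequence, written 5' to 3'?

5'-AAAGATATCTCGCACAGATCGAATTCCATTTGACTCGATGCACCAGACCTCGCACACTTAGTGGAGC-3'

Scanning the template, AAAGATATCTCGCACA occurs at positions 20–35; this primer anneals to the bottom strand there with its 3' end pointing downstream.
Taking the reverse complement of GCTCCACTAAGTGTGC gives GCACACTTAGTGGAGC, found at positions 71–86 on the template; the primer anneals here to the top strand with its 3' end pointing upstream.
The product is the template from position 20 through 86 (67 bp).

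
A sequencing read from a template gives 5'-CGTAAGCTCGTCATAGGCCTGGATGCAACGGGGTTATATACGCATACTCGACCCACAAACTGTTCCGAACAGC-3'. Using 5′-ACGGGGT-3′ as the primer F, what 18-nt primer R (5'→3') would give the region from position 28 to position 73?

5'-GCTGTTCGGAACAGTTTG-3'

The product's 3' end on the top strand is position 73.
The reverse primer anneals to the top strand over positions 56–73, i.e. to CAAACTGTTCCGAACAGC.
Its sequence written 5'→3' is the reverse complement: GCTGTTCGGAACAGTTTG.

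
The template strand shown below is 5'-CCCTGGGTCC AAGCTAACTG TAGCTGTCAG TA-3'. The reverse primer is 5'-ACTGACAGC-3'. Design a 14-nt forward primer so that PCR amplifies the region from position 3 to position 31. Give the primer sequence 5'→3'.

The reverse primer's reverse complement GCTGTCAGT matches the template at positions 23–31; the product starts at position 3.
The forward primer is identical to the top strand over positions 3–16: CTGGGTCCAAGCTA.

5'-CTGGGTCCAAGCTA-3'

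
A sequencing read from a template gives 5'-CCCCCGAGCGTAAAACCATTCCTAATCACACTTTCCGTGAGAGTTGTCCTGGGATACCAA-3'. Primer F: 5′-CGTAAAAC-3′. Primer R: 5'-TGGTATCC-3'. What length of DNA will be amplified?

51 bp

The forward primer matches the template at positions 9–16.
The reverse primer's reverse complement is GGATACCA, which matches the template at positions 52–59.
Product length = (reverse-primer end) − (forward-primer start) + 1 = 59 − 9 + 1 = 51 bp.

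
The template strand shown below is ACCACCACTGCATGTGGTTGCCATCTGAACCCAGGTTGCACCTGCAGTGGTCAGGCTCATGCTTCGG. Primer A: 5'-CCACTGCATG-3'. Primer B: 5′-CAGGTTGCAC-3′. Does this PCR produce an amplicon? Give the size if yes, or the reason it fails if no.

No product — both primers anneal to the same strand and extend in the same direction.

Primer A (CCACTGCATG) matches the top strand at positions 5–14 (3' end points downstream).
Primer B (CAGGTTGCAC) also matches the top strand directly, at positions 32–41 — its reverse complement GTGCAACCTG is not present.
Both primers anneal to the bottom strand with 3' ends pointing the same way, so neither can prime synthesis back toward the other.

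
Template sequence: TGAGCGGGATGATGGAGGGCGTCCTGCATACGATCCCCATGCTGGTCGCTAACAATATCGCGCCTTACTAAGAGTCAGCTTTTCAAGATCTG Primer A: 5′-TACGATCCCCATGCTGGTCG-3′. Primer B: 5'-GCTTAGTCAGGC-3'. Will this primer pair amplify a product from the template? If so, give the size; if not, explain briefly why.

No product — primer B has no binding site in the template.

Primer B (GCTTAGTCAGGC) does not match the top strand, and its reverse complement GCCTGACTAAGC does not match either.
With no annealing site for primer B, no amplification occurs.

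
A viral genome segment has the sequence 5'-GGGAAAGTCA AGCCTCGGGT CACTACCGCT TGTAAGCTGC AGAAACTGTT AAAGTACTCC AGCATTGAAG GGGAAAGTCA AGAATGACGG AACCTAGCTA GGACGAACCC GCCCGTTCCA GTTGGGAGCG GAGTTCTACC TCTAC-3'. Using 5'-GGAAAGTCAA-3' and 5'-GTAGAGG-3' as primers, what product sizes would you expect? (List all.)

The forward primer GGAAAGTCAA matches the top strand at positions 2–11, 72–81.
The reverse primer's reverse complement is CCTCTAC, matching at positions 139–145.
Each forward site pairs with the reverse site to give a product ending at position 145: sizes 144, 74 bp.

144 bp, 74 bp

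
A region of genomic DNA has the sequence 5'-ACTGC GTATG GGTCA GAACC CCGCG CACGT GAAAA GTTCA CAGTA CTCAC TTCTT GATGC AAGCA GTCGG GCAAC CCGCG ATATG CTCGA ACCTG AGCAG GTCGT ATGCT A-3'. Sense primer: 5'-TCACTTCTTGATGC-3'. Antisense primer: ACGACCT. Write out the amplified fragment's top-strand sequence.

Forward primer TCACTTCTTGATGC is found on the top strand at positions 47–60.
Reverse complement of the reverse primer: AGGTCGT. This occurs on the top strand at positions 99–105.
The product is the template from position 47 through 105 (59 bp).

5'-TCACTTCTTGATGCAAGCAGTCGGGCAACCCGCGATATGCTCGAACCTGAGCAGGTCGT-3'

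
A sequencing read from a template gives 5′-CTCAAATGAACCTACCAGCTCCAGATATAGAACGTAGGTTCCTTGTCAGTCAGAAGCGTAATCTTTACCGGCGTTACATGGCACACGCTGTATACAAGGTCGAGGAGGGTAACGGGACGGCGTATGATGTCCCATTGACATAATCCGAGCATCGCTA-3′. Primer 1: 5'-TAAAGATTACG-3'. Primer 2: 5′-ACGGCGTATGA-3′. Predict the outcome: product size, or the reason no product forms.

Primer 1 (TAAAGATTACG) has reverse complement CGTAATCTTTA, which matches the top strand at positions 57–67; primer 1 anneals to the top strand there with its 3' end pointing upstream toward position 57.
Primer 2 (ACGGCGTATGA) matches the top strand directly at positions 117–127; it anneals to the bottom strand with its 3' end pointing downstream toward position 127.
The 3' ends diverge (primer 1 extends toward position 1, primer 2 toward position 157), so the primers never converge on a shared product.

No product — the primers' 3' ends point away from each other.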